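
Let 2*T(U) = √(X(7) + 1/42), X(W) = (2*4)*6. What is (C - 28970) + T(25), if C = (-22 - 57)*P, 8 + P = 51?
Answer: -32367 + √84714/84 ≈ -32364.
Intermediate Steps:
P = 43 (P = -8 + 51 = 43)
X(W) = 48 (X(W) = 8*6 = 48)
T(U) = √84714/84 (T(U) = √(48 + 1/42)/2 = √(2017/42)/2 = (√84714/42)/2 = √84714/84)
C = -3397 (C = (-22 - 57)*43 = -79*43 = -3397)
(C - 28970) + T(25) = (-3397 - 28970) + √84714/84 = -32367 + √84714/84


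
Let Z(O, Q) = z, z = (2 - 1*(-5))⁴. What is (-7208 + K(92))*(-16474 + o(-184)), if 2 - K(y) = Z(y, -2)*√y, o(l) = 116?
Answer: 117875748 + 78551116*√23 ≈ 4.9459e+8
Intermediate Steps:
z = 2401 (z = (2 + 5)⁴ = 7⁴ = 2401)
Z(O, Q) = 2401
K(y) = 2 - 2401*√y
(-7208 + K(92))*(-16474 + o(-184)) = (-7208 + (2 - 4802*√23))*(-16474 + 116) = (-7208 + (2 - 4802*√23))*(-16358) = (-7206 - 4802*√23)*(-16358) = 117875748 + 78551116*√23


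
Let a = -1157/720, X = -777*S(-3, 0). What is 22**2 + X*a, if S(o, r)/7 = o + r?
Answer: -2058921/80 ≈ -25737.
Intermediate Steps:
S(o, r) = 7*o + 7*r (S(o, r) = 7*(o + r) = 7*o + 7*r)
X = 16317 (X = -777*(7*(-3) + 7*0) = -777*(-21 + 0) = -777*(-21) = 16317)
a = -1157/720 (a = -1157*1/720 = -1157/720 ≈ -1.6069)
22**2 + X*a = 22**2 + 16317*(-1157/720) = 484 - 2097641/80 = -2058921/80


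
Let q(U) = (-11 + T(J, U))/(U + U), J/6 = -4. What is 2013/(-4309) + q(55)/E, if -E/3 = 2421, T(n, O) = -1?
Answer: -268032397/573764895 ≈ -0.46715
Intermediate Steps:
J = -24 (J = 6*(-4) = -24)
E = -7263 (E = -3*2421 = -7263)
q(U) = -6/U (q(U) = (-11 - 1)/(U + U) = -12*1/(2*U) = -6/U)
2013/(-4309) + q(55)/E = 2013/(-4309) - 6/55/(-7263) = 2013*(-1/4309) - 6*1/55*(-1/7263) = -2013/4309 - 6/55*(-1/7263) = -2013/4309 + 2/133155 = -268032397/573764895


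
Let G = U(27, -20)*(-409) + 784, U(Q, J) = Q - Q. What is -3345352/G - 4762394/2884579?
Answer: -1206708230463/282688742 ≈ -4268.7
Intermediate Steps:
U(Q, J) = 0
G = 784 (G = 0*(-409) + 784 = 0 + 784 = 784)
-3345352/G - 4762394/2884579 = -3345352/784 - 4762394/2884579 = -3345352*1/784 - 4762394*1/2884579 = -418169/98 - 4762394/2884579 = -1206708230463/282688742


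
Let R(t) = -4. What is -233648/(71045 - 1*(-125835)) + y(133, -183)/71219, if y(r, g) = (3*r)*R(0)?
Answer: -1059649837/876349795 ≈ -1.2092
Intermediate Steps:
y(r, g) = -12*r (y(r, g) = (3*r)*(-4) = -12*r)
-233648/(71045 - 1*(-125835)) + y(133, -183)/71219 = -233648/(71045 - 1*(-125835)) - 12*133/71219 = -233648/(71045 + 125835) - 1596*1/71219 = -233648/196880 - 1596/71219 = -233648*1/196880 - 1596/71219 = -14603/12305 - 1596/71219 = -1059649837/876349795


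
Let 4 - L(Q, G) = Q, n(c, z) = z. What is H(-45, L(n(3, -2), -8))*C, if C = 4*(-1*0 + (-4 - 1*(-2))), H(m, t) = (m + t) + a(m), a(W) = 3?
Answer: 288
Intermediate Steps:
L(Q, G) = 4 - Q
H(m, t) = 3 + m + t (H(m, t) = (m + t) + 3 = 3 + m + t)
C = -8 (C = 4*(0 + (-4 + 2)) = 4*(0 - 2) = 4*(-2) = -8)
H(-45, L(n(3, -2), -8))*C = (3 - 45 + (4 - 1*(-2)))*(-8) = (3 - 45 + (4 + 2))*(-8) = (3 - 45 + 6)*(-8) = -36*(-8) = 288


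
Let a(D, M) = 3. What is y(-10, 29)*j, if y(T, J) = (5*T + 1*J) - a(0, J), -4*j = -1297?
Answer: -7782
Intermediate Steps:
j = 1297/4 (j = -¼*(-1297) = 1297/4 ≈ 324.25)
y(T, J) = -3 + J + 5*T (y(T, J) = (5*T + 1*J) - 1*3 = (5*T + J) - 3 = (J + 5*T) - 3 = -3 + J + 5*T)
y(-10, 29)*j = (-3 + 29 + 5*(-10))*(1297/4) = (-3 + 29 - 50)*(1297/4) = -24*1297/4 = -7782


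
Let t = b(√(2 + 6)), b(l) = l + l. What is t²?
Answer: 32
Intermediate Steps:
b(l) = 2*l
t = 4*√2 (t = 2*√(2 + 6) = 2*√8 = 2*(2*√2) = 4*√2 ≈ 5.6569)
t² = (4*√2)² = 32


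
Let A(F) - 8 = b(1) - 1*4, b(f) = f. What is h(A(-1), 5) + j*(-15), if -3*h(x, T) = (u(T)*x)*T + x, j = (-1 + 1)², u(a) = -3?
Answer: 70/3 ≈ 23.333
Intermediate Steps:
j = 0 (j = 0² = 0)
A(F) = 5 (A(F) = 8 + (1 - 1*4) = 8 + (1 - 4) = 8 - 3 = 5)
h(x, T) = -x/3 + T*x (h(x, T) = -((-3*x)*T + x)/3 = -(-3*T*x + x)/3 = -(x - 3*T*x)/3 = -x/3 + T*x)
h(A(-1), 5) + j*(-15) = 5*(-⅓ + 5) + 0*(-15) = 5*(14/3) + 0 = 70/3 + 0 = 70/3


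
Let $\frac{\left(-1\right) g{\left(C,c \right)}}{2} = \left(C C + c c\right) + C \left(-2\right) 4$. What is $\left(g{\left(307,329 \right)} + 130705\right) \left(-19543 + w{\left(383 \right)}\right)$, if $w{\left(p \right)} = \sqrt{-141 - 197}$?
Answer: $5264161109 - 3501719 i \sqrt{2} \approx 5.2642 \cdot 10^{9} - 4.9522 \cdot 10^{6} i$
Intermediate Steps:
$g{\left(C,c \right)} = - 2 C^{2} - 2 c^{2} + 16 C$ ($g{\left(C,c \right)} = - 2 \left(\left(C C + c c\right) + C \left(-2\right) 4\right) = - 2 \left(\left(C^{2} + c^{2}\right) + - 2 C 4\right) = - 2 \left(\left(C^{2} + c^{2}\right) - 8 C\right) = - 2 \left(C^{2} + c^{2} - 8 C\right) = - 2 C^{2} - 2 c^{2} + 16 C$)
$w{\left(p \right)} = 13 i \sqrt{2}$ ($w{\left(p \right)} = \sqrt{-338} = 13 i \sqrt{2}$)
$\left(g{\left(307,329 \right)} + 130705\right) \left(-19543 + w{\left(383 \right)}\right) = \left(\left(- 2 \cdot 307^{2} - 2 \cdot 329^{2} + 16 \cdot 307\right) + 130705\right) \left(-19543 + 13 i \sqrt{2}\right) = \left(\left(\left(-2\right) 94249 - 216482 + 4912\right) + 130705\right) \left(-19543 + 13 i \sqrt{2}\right) = \left(\left(-188498 - 216482 + 4912\right) + 130705\right) \left(-19543 + 13 i \sqrt{2}\right) = \left(-400068 + 130705\right) \left(-19543 + 13 i \sqrt{2}\right) = - 269363 \left(-19543 + 13 i \sqrt{2}\right) = 5264161109 - 3501719 i \sqrt{2}$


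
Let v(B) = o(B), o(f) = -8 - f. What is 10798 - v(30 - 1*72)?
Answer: 10764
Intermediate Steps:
v(B) = -8 - B
10798 - v(30 - 1*72) = 10798 - (-8 - (30 - 1*72)) = 10798 - (-8 - (30 - 72)) = 10798 - (-8 - 1*(-42)) = 10798 - (-8 + 42) = 10798 - 1*34 = 10798 - 34 = 10764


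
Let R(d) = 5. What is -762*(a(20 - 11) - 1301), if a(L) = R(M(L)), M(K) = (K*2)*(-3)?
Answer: 987552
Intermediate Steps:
M(K) = -6*K (M(K) = (2*K)*(-3) = -6*K)
a(L) = 5
-762*(a(20 - 11) - 1301) = -762*(5 - 1301) = -762*(-1296) = 987552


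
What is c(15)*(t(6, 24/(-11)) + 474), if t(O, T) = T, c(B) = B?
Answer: 77850/11 ≈ 7077.3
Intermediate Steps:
c(15)*(t(6, 24/(-11)) + 474) = 15*(24/(-11) + 474) = 15*(24*(-1/11) + 474) = 15*(-24/11 + 474) = 15*(5190/11) = 77850/11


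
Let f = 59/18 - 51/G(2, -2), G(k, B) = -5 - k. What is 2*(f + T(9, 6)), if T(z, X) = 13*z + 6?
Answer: 16829/63 ≈ 267.13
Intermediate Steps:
T(z, X) = 6 + 13*z
f = 1331/126 (f = 59/18 - 51/(-5 - 1*2) = 59*(1/18) - 51/(-5 - 2) = 59/18 - 51/(-7) = 59/18 - 51*(-⅐) = 59/18 + 51/7 = 1331/126 ≈ 10.563)
2*(f + T(9, 6)) = 2*(1331/126 + (6 + 13*9)) = 2*(1331/126 + (6 + 117)) = 2*(1331/126 + 123) = 2*(16829/126) = 16829/63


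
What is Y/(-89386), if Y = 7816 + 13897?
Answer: -21713/89386 ≈ -0.24291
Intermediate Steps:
Y = 21713
Y/(-89386) = 21713/(-89386) = 21713*(-1/89386) = -21713/89386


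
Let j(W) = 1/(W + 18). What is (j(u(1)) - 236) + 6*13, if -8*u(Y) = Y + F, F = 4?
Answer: -21954/139 ≈ -157.94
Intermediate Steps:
u(Y) = -½ - Y/8 (u(Y) = -(Y + 4)/8 = -(4 + Y)/8 = -½ - Y/8)
j(W) = 1/(18 + W)
(j(u(1)) - 236) + 6*13 = (1/(18 + (-½ - ⅛*1)) - 236) + 6*13 = (1/(18 + (-½ - ⅛)) - 236) + 78 = (1/(18 - 5/8) - 236) + 78 = (1/(139/8) - 236) + 78 = (8/139 - 236) + 78 = -32796/139 + 78 = -21954/139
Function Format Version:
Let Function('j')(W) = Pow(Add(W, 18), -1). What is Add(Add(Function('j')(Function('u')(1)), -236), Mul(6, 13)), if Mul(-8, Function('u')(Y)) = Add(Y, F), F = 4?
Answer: Rational(-21954, 139) ≈ -157.94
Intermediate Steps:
Function('u')(Y) = Add(Rational(-1, 2), Mul(Rational(-1, 8), Y)) (Function('u')(Y) = Mul(Rational(-1, 8), Add(Y, 4)) = Mul(Rational(-1, 8), Add(4, Y)) = Add(Rational(-1, 2), Mul(Rational(-1, 8), Y)))
Function('j')(W) = Pow(Add(18, W), -1)
Add(Add(Function('j')(Function('u')(1)), -236), Mul(6, 13)) = Add(Add(Pow(Add(18, Add(Rational(-1, 2), Mul(Rational(-1, 8), 1))), -1), -236), Mul(6, 13)) = Add(Add(Pow(Add(18, Add(Rational(-1, 2), Rational(-1, 8))), -1), -236), 78) = Add(Add(Pow(Add(18, Rational(-5, 8)), -1), -236), 78) = Add(Add(Pow(Rational(139, 8), -1), -236), 78) = Add(Add(Rational(8, 139), -236), 78) = Add(Rational(-32796, 139), 78) = Rational(-21954, 139)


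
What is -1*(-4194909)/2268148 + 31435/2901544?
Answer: 3060753067969/1645282805128 ≈ 1.8603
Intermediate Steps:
-1*(-4194909)/2268148 + 31435/2901544 = 4194909*(1/2268148) + 31435*(1/2901544) = 4194909/2268148 + 31435/2901544 = 3060753067969/1645282805128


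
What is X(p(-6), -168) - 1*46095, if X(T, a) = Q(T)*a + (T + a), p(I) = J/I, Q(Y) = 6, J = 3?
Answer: -94543/2 ≈ -47272.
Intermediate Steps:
p(I) = 3/I
X(T, a) = T + 7*a (X(T, a) = 6*a + (T + a) = T + 7*a)
X(p(-6), -168) - 1*46095 = (3/(-6) + 7*(-168)) - 1*46095 = (3*(-⅙) - 1176) - 46095 = (-½ - 1176) - 46095 = -2353/2 - 46095 = -94543/2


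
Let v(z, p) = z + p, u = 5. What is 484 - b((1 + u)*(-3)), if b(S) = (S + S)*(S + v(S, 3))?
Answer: -704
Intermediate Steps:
v(z, p) = p + z
b(S) = 2*S*(3 + 2*S) (b(S) = (S + S)*(S + (3 + S)) = (2*S)*(3 + 2*S) = 2*S*(3 + 2*S))
484 - b((1 + u)*(-3)) = 484 - 2*(1 + 5)*(-3)*(3 + 2*((1 + 5)*(-3))) = 484 - 2*6*(-3)*(3 + 2*(6*(-3))) = 484 - 2*(-18)*(3 + 2*(-18)) = 484 - 2*(-18)*(3 - 36) = 484 - 2*(-18)*(-33) = 484 - 1*1188 = 484 - 1188 = -704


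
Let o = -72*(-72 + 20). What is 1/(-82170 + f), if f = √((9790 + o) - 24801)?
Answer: -82170/6751920167 - I*√11267/6751920167 ≈ -1.217e-5 - 1.5721e-8*I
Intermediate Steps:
o = 3744 (o = -72*(-52) = 3744)
f = I*√11267 (f = √((9790 + 3744) - 24801) = √(13534 - 24801) = √(-11267) = I*√11267 ≈ 106.15*I)
1/(-82170 + f) = 1/(-82170 + I*√11267)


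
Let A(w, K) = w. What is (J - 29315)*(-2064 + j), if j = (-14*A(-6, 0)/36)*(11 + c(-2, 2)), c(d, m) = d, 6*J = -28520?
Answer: 69601605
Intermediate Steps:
J = -14260/3 (J = (1/6)*(-28520) = -14260/3 ≈ -4753.3)
j = 21 (j = (-(-84)/36)*(11 - 2) = -(-84)/36*9 = -14*(-1/6)*9 = (7/3)*9 = 21)
(J - 29315)*(-2064 + j) = (-14260/3 - 29315)*(-2064 + 21) = -102205/3*(-2043) = 69601605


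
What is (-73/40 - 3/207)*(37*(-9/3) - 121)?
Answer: 147233/345 ≈ 426.76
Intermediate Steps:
(-73/40 - 3/207)*(37*(-9/3) - 121) = (-73*1/40 - 3*1/207)*(37*(-9*⅓) - 121) = (-73/40 - 1/69)*(37*(-3) - 121) = -5077*(-111 - 121)/2760 = -5077/2760*(-232) = 147233/345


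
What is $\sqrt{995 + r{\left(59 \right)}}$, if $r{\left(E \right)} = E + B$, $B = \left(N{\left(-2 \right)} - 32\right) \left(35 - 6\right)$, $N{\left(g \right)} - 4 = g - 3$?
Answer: $\sqrt{97} \approx 9.8489$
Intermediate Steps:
$N{\left(g \right)} = 1 + g$ ($N{\left(g \right)} = 4 + \left(g - 3\right) = 4 + \left(-3 + g\right) = 1 + g$)
$B = -957$ ($B = \left(\left(1 - 2\right) - 32\right) \left(35 - 6\right) = \left(-1 - 32\right) 29 = \left(-33\right) 29 = -957$)
$r{\left(E \right)} = -957 + E$ ($r{\left(E \right)} = E - 957 = -957 + E$)
$\sqrt{995 + r{\left(59 \right)}} = \sqrt{995 + \left(-957 + 59\right)} = \sqrt{995 - 898} = \sqrt{97}$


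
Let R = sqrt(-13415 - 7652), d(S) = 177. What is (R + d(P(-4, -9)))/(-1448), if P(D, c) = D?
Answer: -177/1448 - I*sqrt(21067)/1448 ≈ -0.12224 - 0.10024*I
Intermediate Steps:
R = I*sqrt(21067) (R = sqrt(-21067) = I*sqrt(21067) ≈ 145.14*I)
(R + d(P(-4, -9)))/(-1448) = (I*sqrt(21067) + 177)/(-1448) = (177 + I*sqrt(21067))*(-1/1448) = -177/1448 - I*sqrt(21067)/1448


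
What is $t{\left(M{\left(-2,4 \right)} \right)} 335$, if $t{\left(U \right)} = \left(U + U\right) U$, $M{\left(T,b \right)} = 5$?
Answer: $16750$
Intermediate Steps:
$t{\left(U \right)} = 2 U^{2}$ ($t{\left(U \right)} = 2 U U = 2 U^{2}$)
$t{\left(M{\left(-2,4 \right)} \right)} 335 = 2 \cdot 5^{2} \cdot 335 = 2 \cdot 25 \cdot 335 = 50 \cdot 335 = 16750$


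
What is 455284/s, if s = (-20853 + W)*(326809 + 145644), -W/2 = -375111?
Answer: 455284/344592572157 ≈ 1.3212e-6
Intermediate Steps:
W = 750222 (W = -2*(-375111) = 750222)
s = 344592572157 (s = (-20853 + 750222)*(326809 + 145644) = 729369*472453 = 344592572157)
455284/s = 455284/344592572157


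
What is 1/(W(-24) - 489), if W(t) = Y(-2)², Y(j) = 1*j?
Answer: -1/485 ≈ -0.0020619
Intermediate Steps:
Y(j) = j
W(t) = 4 (W(t) = (-2)² = 4)
1/(W(-24) - 489) = 1/(4 - 489) = 1/(-485) = -1/485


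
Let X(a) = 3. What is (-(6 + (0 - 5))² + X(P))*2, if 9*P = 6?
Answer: 4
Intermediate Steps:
P = ⅔ (P = (⅑)*6 = ⅔ ≈ 0.66667)
(-(6 + (0 - 5))² + X(P))*2 = (-(6 + (0 - 5))² + 3)*2 = (-(6 - 5)² + 3)*2 = (-1*1² + 3)*2 = (-1*1 + 3)*2 = (-1 + 3)*2 = 2*2 = 4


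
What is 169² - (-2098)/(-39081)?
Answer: 1116190343/39081 ≈ 28561.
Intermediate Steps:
169² - (-2098)/(-39081) = 28561 - (-2098)*(-1)/39081 = 28561 - 1*2098/39081 = 28561 - 2098/39081 = 1116190343/39081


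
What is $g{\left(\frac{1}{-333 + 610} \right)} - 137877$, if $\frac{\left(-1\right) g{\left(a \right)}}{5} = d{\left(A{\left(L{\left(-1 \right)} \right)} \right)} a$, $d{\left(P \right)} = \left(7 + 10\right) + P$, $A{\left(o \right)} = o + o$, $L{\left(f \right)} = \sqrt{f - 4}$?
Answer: $- \frac{38192014}{277} - \frac{10 i \sqrt{5}}{277} \approx -1.3788 \cdot 10^{5} - 0.080724 i$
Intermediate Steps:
$L{\left(f \right)} = \sqrt{-4 + f}$
$A{\left(o \right)} = 2 o$
$d{\left(P \right)} = 17 + P$
$g{\left(a \right)} = - 5 a \left(17 + 2 i \sqrt{5}\right)$ ($g{\left(a \right)} = - 5 \left(17 + 2 \sqrt{-4 - 1}\right) a = - 5 \left(17 + 2 \sqrt{-5}\right) a = - 5 \left(17 + 2 i \sqrt{5}\right) a = - 5 a \left(17 + 2 i \sqrt{5}\right)$)
$g{\left(\frac{1}{-333 + 610} \right)} - 137877 = - \frac{5 \left(17 + 2 i \sqrt{5}\right)}{-333 + 610} - 137877 = - \frac{5 \left(17 + 2 i \sqrt{5}\right)}{277} - 137877 = \left(-5\right) \frac{1}{277} \left(17 + 2 i \sqrt{5}\right) - 137877 = \left(- \frac{85}{277} - \frac{10 i \sqrt{5}}{277}\right) - 137877 = - \frac{38192014}{277} - \frac{10 i \sqrt{5}}{277}$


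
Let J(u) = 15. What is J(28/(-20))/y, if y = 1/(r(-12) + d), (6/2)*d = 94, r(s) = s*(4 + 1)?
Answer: -430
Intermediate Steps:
r(s) = 5*s (r(s) = s*5 = 5*s)
d = 94/3 (d = (⅓)*94 = 94/3 ≈ 31.333)
y = -3/86 (y = 1/(5*(-12) + 94/3) = 1/(-60 + 94/3) = 1/(-86/3) = -3/86 ≈ -0.034884)
J(28/(-20))/y = 15/(-3/86) = 15*(-86/3) = -430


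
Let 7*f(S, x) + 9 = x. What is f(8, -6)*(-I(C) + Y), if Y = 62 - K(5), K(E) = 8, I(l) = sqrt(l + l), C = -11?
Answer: -810/7 + 15*I*sqrt(22)/7 ≈ -115.71 + 10.051*I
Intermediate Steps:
f(S, x) = -9/7 + x/7
I(l) = sqrt(2)*sqrt(l) (I(l) = sqrt(2*l) = sqrt(2)*sqrt(l))
Y = 54 (Y = 62 - 1*8 = 62 - 8 = 54)
f(8, -6)*(-I(C) + Y) = (-9/7 + (1/7)*(-6))*(-sqrt(2)*sqrt(-11) + 54) = (-9/7 - 6/7)*(-sqrt(2)*I*sqrt(11) + 54) = -15*(-I*sqrt(22) + 54)/7 = -15*(54 - I*sqrt(22))/7 = -810/7 + 15*I*sqrt(22)/7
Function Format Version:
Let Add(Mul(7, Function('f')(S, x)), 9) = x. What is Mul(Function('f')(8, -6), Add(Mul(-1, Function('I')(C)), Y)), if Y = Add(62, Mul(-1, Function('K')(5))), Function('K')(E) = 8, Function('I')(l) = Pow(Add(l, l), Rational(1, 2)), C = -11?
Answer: Add(Rational(-810, 7), Mul(Rational(15, 7), I, Pow(22, Rational(1, 2)))) ≈ Add(-115.71, Mul(10.051, I))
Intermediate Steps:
Function('f')(S, x) = Add(Rational(-9, 7), Mul(Rational(1, 7), x))
Function('I')(l) = Mul(Pow(2, Rational(1, 2)), Pow(l, Rational(1, 2))) (Function('I')(l) = Pow(Mul(2, l), Rational(1, 2)) = Mul(Pow(2, Rational(1, 2)), Pow(l, Rational(1, 2))))
Y = 54 (Y = Add(62, Mul(-1, 8)) = Add(62, -8) = 54)
Mul(Function('f')(8, -6), Add(Mul(-1, Function('I')(C)), Y)) = Mul(Add(Rational(-9, 7), Mul(Rational(1, 7), -6)), Add(Mul(-1, Mul(Pow(2, Rational(1, 2)), Pow(-11, Rational(1, 2)))), 54)) = Mul(Add(Rational(-9, 7), Rational(-6, 7)), Add(Mul(-1, Mul(Pow(2, Rational(1, 2)), Mul(I, Pow(11, Rational(1, 2))))), 54)) = Mul(Rational(-15, 7), Add(Mul(-1, Mul(I, Pow(22, Rational(1, 2)))), 54)) = Mul(Rational(-15, 7), Add(Mul(-1, I, Pow(22, Rational(1, 2))), 54)) = Mul(Rational(-15, 7), Add(54, Mul(-1, I, Pow(22, Rational(1, 2))))) = Add(Rational(-810, 7), Mul(Rational(15, 7), I, Pow(22, Rational(1, 2))))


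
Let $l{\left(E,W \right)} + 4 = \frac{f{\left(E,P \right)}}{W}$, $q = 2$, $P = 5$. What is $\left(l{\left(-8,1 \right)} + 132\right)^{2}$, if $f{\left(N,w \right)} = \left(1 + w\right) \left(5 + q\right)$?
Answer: $28900$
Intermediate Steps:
$f{\left(N,w \right)} = 7 + 7 w$ ($f{\left(N,w \right)} = \left(1 + w\right) \left(5 + 2\right) = \left(1 + w\right) 7 = 7 + 7 w$)
$l{\left(E,W \right)} = -4 + \frac{42}{W}$ ($l{\left(E,W \right)} = -4 + \frac{7 + 7 \cdot 5}{W} = -4 + \frac{7 + 35}{W} = -4 + \frac{42}{W}$)
$\left(l{\left(-8,1 \right)} + 132\right)^{2} = \left(\left(-4 + \frac{42}{1}\right) + 132\right)^{2} = \left(\left(-4 + 42 \cdot 1\right) + 132\right)^{2} = \left(\left(-4 + 42\right) + 132\right)^{2} = \left(38 + 132\right)^{2} = 170^{2} = 28900$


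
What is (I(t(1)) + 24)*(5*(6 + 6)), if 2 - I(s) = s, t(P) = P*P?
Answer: 1500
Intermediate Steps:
t(P) = P²
I(s) = 2 - s
(I(t(1)) + 24)*(5*(6 + 6)) = ((2 - 1*1²) + 24)*(5*(6 + 6)) = ((2 - 1*1) + 24)*(5*12) = ((2 - 1) + 24)*60 = (1 + 24)*60 = 25*60 = 1500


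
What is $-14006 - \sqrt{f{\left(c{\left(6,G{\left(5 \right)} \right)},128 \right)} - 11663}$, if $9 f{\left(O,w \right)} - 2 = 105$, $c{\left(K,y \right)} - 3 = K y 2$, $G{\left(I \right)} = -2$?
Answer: $-14006 - \frac{14 i \sqrt{535}}{3} \approx -14006.0 - 107.94 i$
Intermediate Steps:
$c{\left(K,y \right)} = 3 + 2 K y$ ($c{\left(K,y \right)} = 3 + K y 2 = 3 + 2 K y$)
$f{\left(O,w \right)} = \frac{107}{9}$ ($f{\left(O,w \right)} = \frac{2}{9} + \frac{1}{9} \cdot 105 = \frac{2}{9} + \frac{35}{3} = \frac{107}{9}$)
$-14006 - \sqrt{f{\left(c{\left(6,G{\left(5 \right)} \right)},128 \right)} - 11663} = -14006 - \sqrt{\frac{107}{9} - 11663} = -14006 - \sqrt{- \frac{104860}{9}} = -14006 - \frac{14 i \sqrt{535}}{3}$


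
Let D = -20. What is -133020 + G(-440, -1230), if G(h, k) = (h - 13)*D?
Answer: -123960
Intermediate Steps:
G(h, k) = 260 - 20*h (G(h, k) = (h - 13)*(-20) = (-13 + h)*(-20) = 260 - 20*h)
-133020 + G(-440, -1230) = -133020 + (260 - 20*(-440)) = -133020 + (260 + 8800) = -133020 + 9060 = -123960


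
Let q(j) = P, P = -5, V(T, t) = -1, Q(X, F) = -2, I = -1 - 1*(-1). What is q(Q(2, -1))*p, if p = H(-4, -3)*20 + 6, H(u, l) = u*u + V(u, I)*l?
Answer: -1930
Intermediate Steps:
I = 0 (I = -1 + 1 = 0)
q(j) = -5
H(u, l) = u² - l (H(u, l) = u*u - l = u² - l)
p = 386 (p = ((-4)² - 1*(-3))*20 + 6 = (16 + 3)*20 + 6 = 19*20 + 6 = 380 + 6 = 386)
q(Q(2, -1))*p = -5*386 = -1930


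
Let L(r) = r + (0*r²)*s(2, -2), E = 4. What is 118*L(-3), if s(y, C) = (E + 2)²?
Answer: -354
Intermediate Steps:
s(y, C) = 36 (s(y, C) = (4 + 2)² = 6² = 36)
L(r) = r (L(r) = r + (0*r²)*36 = r + 0*36 = r + 0 = r)
118*L(-3) = 118*(-3) = -354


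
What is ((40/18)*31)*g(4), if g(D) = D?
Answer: 2480/9 ≈ 275.56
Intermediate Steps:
((40/18)*31)*g(4) = ((40/18)*31)*4 = ((40*(1/18))*31)*4 = ((20/9)*31)*4 = (620/9)*4 = 2480/9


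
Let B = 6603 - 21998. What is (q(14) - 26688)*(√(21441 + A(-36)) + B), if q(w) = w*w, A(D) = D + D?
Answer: 407844340 - 26492*√21369 ≈ 4.0397e+8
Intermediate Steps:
A(D) = 2*D
B = -15395
q(w) = w²
(q(14) - 26688)*(√(21441 + A(-36)) + B) = (14² - 26688)*(√(21441 + 2*(-36)) - 15395) = (196 - 26688)*(√(21441 - 72) - 15395) = -26492*(√21369 - 15395) = -26492*(-15395 + √21369) = 407844340 - 26492*√21369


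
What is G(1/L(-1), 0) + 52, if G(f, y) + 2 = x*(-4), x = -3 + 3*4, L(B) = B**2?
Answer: 14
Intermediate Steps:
x = 9 (x = -3 + 12 = 9)
G(f, y) = -38 (G(f, y) = -2 + 9*(-4) = -2 - 36 = -38)
G(1/L(-1), 0) + 52 = -38 + 52 = 14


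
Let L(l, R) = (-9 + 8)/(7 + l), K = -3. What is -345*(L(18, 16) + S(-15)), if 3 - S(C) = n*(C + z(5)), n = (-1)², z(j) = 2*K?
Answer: -41331/5 ≈ -8266.2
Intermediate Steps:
z(j) = -6 (z(j) = 2*(-3) = -6)
n = 1
S(C) = 9 - C (S(C) = 3 - (C - 6) = 3 - (-6 + C) = 3 + (6 - C) = 9 - C)
L(l, R) = -1/(7 + l)
-345*(L(18, 16) + S(-15)) = -345*(-1/(7 + 18) + (9 - 1*(-15))) = -345*(-1/25 + (9 + 15)) = -345*(-1*1/25 + 24) = -345*(-1/25 + 24) = -345*599/25 = -41331/5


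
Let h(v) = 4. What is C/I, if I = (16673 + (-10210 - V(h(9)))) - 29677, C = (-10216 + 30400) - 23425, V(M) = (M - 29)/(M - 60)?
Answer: 181496/1300009 ≈ 0.13961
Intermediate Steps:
V(M) = (-29 + M)/(-60 + M)
C = -3241 (C = 20184 - 23425 = -3241)
I = -1300009/56 (I = (16673 + (-10210 - (-29 + 4)/(-60 + 4))) - 29677 = (16673 + (-10210 - (-25)/(-56))) - 29677 = (16673 + (-10210 - (-1)*(-25)/56)) - 29677 = (16673 + (-10210 - 1*25/56)) - 29677 = (16673 + (-10210 - 25/56)) - 29677 = (16673 - 571785/56) - 29677 = 361903/56 - 29677 = -1300009/56 ≈ -23214.)
C/I = -3241/(-1300009/56) = -3241*(-56/1300009) = 181496/1300009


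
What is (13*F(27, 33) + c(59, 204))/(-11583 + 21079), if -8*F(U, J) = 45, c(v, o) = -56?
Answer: -1033/75968 ≈ -0.013598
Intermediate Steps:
F(U, J) = -45/8 (F(U, J) = -⅛*45 = -45/8)
(13*F(27, 33) + c(59, 204))/(-11583 + 21079) = (13*(-45/8) - 56)/(-11583 + 21079) = (-585/8 - 56)/9496 = -1033/8*1/9496 = -1033/75968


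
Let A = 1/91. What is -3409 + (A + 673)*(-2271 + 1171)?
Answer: -67678619/91 ≈ -7.4372e+5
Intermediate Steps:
A = 1/91 ≈ 0.010989
-3409 + (A + 673)*(-2271 + 1171) = -3409 + (1/91 + 673)*(-2271 + 1171) = -3409 + (61244/91)*(-1100) = -3409 - 67368400/91 = -67678619/91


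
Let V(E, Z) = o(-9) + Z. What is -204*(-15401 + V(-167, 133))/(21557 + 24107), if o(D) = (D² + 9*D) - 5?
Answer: 778923/11416 ≈ 68.231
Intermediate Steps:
o(D) = -5 + D² + 9*D
V(E, Z) = -5 + Z (V(E, Z) = (-5 + (-9)² + 9*(-9)) + Z = (-5 + 81 - 81) + Z = -5 + Z)
-204*(-15401 + V(-167, 133))/(21557 + 24107) = -204*(-15401 + (-5 + 133))/(21557 + 24107) = -204/(45664/(-15401 + 128)) = -204/(45664/(-15273)) = -204/(45664*(-1/15273)) = -204/(-45664/15273) = -204*(-15273/45664) = 778923/11416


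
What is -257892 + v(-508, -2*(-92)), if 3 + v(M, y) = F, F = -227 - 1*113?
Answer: -258235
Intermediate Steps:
F = -340 (F = -227 - 113 = -340)
v(M, y) = -343 (v(M, y) = -3 - 340 = -343)
-257892 + v(-508, -2*(-92)) = -257892 - 343 = -258235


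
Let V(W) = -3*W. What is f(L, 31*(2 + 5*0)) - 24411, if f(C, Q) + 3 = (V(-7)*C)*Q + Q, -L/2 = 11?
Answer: -52996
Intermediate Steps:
L = -22 (L = -2*11 = -22)
f(C, Q) = -3 + Q + 21*C*Q (f(C, Q) = -3 + (((-3*(-7))*C)*Q + Q) = -3 + ((21*C)*Q + Q) = -3 + (21*C*Q + Q) = -3 + (Q + 21*C*Q) = -3 + Q + 21*C*Q)
f(L, 31*(2 + 5*0)) - 24411 = (-3 + 31*(2 + 5*0) + 21*(-22)*(31*(2 + 5*0))) - 24411 = (-3 + 31*(2 + 0) + 21*(-22)*(31*(2 + 0))) - 24411 = (-3 + 31*2 + 21*(-22)*(31*2)) - 24411 = (-3 + 62 + 21*(-22)*62) - 24411 = (-3 + 62 - 28644) - 24411 = -28585 - 24411 = -52996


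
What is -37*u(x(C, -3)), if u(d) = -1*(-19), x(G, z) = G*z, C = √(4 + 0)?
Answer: -703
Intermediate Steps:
C = 2 (C = √4 = 2)
u(d) = 19
-37*u(x(C, -3)) = -37*19 = -703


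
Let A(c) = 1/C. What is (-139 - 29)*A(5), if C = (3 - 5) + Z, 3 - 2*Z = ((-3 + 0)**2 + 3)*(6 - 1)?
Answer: 336/61 ≈ 5.5082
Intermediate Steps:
Z = -57/2 (Z = 3/2 - ((-3 + 0)**2 + 3)*(6 - 1)/2 = 3/2 - ((-3)**2 + 3)*5/2 = 3/2 - (9 + 3)*5/2 = 3/2 - 6*5 = 3/2 - 1/2*60 = 3/2 - 30 = -57/2 ≈ -28.500)
C = -61/2 (C = (3 - 5) - 57/2 = -2 - 57/2 = -61/2 ≈ -30.500)
A(c) = -2/61 (A(c) = 1/(-61/2) = -2/61)
(-139 - 29)*A(5) = (-139 - 29)*(-2/61) = -168*(-2/61) = 336/61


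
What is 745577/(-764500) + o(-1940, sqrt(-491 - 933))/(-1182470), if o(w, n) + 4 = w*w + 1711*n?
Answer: -375889157719/90399831500 - 3422*I*sqrt(89)/591235 ≈ -4.1581 - 0.054603*I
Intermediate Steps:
o(w, n) = -4 + w**2 + 1711*n (o(w, n) = -4 + (w*w + 1711*n) = -4 + (w**2 + 1711*n) = -4 + w**2 + 1711*n)
745577/(-764500) + o(-1940, sqrt(-491 - 933))/(-1182470) = 745577/(-764500) + (-4 + (-1940)**2 + 1711*sqrt(-491 - 933))/(-1182470) = 745577*(-1/764500) + (-4 + 3763600 + 1711*sqrt(-1424))*(-1/1182470) = -745577/764500 + (-4 + 3763600 + 1711*(4*I*sqrt(89)))*(-1/1182470) = -745577/764500 + (-4 + 3763600 + 6844*I*sqrt(89))*(-1/1182470) = -745577/764500 + (3763596 + 6844*I*sqrt(89))*(-1/1182470) = -745577/764500 + (-1881798/591235 - 3422*I*sqrt(89)/591235) = -375889157719/90399831500 - 3422*I*sqrt(89)/591235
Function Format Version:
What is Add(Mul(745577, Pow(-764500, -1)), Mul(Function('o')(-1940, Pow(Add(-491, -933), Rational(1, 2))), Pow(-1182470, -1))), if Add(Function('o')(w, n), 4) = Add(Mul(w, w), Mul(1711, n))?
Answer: Add(Rational(-375889157719, 90399831500), Mul(Rational(-3422, 591235), I, Pow(89, Rational(1, 2)))) ≈ Add(-4.1581, Mul(-0.054603, I))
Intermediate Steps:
Function('o')(w, n) = Add(-4, Pow(w, 2), Mul(1711, n)) (Function('o')(w, n) = Add(-4, Add(Mul(w, w), Mul(1711, n))) = Add(-4, Add(Pow(w, 2), Mul(1711, n))) = Add(-4, Pow(w, 2), Mul(1711, n)))
Add(Mul(745577, Pow(-764500, -1)), Mul(Function('o')(-1940, Pow(Add(-491, -933), Rational(1, 2))), Pow(-1182470, -1))) = Add(Mul(745577, Pow(-764500, -1)), Mul(Add(-4, Pow(-1940, 2), Mul(1711, Pow(Add(-491, -933), Rational(1, 2)))), Pow(-1182470, -1))) = Add(Mul(745577, Rational(-1, 764500)), Mul(Add(-4, 3763600, Mul(1711, Pow(-1424, Rational(1, 2)))), Rational(-1, 1182470))) = Add(Rational(-745577, 764500), Mul(Add(-4, 3763600, Mul(1711, Mul(4, I, Pow(89, Rational(1, 2))))), Rational(-1, 1182470))) = Add(Rational(-745577, 764500), Mul(Add(-4, 3763600, Mul(6844, I, Pow(89, Rational(1, 2)))), Rational(-1, 1182470))) = Add(Rational(-745577, 764500), Mul(Add(3763596, Mul(6844, I, Pow(89, Rational(1, 2)))), Rational(-1, 1182470))) = Add(Rational(-745577, 764500), Add(Rational(-1881798, 591235), Mul(Rational(-3422, 591235), I, Pow(89, Rational(1, 2))))) = Add(Rational(-375889157719, 90399831500), Mul(Rational(-3422, 591235), I, Pow(89, Rational(1, 2))))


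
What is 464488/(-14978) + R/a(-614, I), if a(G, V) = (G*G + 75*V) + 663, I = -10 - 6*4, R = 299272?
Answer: -84875566588/2809191301 ≈ -30.214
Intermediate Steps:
I = -34 (I = -10 - 24 = -34)
a(G, V) = 663 + G² + 75*V (a(G, V) = (G² + 75*V) + 663 = 663 + G² + 75*V)
464488/(-14978) + R/a(-614, I) = 464488/(-14978) + 299272/(663 + (-614)² + 75*(-34)) = 464488*(-1/14978) + 299272/(663 + 376996 - 2550) = -232244/7489 + 299272/375109 = -84875566588/2809191301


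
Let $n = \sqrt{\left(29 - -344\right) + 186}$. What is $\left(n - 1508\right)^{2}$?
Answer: $\left(1508 - \sqrt{559}\right)^{2} \approx 2.2033 \cdot 10^{6}$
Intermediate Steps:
$n = \sqrt{559}$ ($n = \sqrt{\left(29 + 344\right) + 186} = \sqrt{373 + 186} = \sqrt{559} \approx 23.643$)
$\left(n - 1508\right)^{2} = \left(\sqrt{559} - 1508\right)^{2} = \left(-1508 + \sqrt{559}\right)^{2}$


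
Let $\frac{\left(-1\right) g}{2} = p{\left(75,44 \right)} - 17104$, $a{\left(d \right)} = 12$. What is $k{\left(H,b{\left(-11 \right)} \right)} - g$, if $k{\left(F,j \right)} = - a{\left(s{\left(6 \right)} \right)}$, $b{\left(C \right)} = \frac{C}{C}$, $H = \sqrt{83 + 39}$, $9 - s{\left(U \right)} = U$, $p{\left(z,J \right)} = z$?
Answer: $-34070$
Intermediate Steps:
$s{\left(U \right)} = 9 - U$
$H = \sqrt{122} \approx 11.045$
$b{\left(C \right)} = 1$
$g = 34058$ ($g = - 2 \left(75 - 17104\right) = \left(-2\right) \left(-17029\right) = 34058$)
$k{\left(F,j \right)} = -12$ ($k{\left(F,j \right)} = \left(-1\right) 12 = -12$)
$k{\left(H,b{\left(-11 \right)} \right)} - g = -12 - 34058 = -34070$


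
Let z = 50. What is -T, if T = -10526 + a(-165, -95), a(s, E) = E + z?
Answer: 10571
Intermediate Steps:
a(s, E) = 50 + E (a(s, E) = E + 50 = 50 + E)
T = -10571 (T = -10526 + (50 - 95) = -10526 - 45 = -10571)
-T = -1*(-10571) = 10571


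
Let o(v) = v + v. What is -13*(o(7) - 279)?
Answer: 3445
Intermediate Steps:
o(v) = 2*v
-13*(o(7) - 279) = -13*(2*7 - 279) = -13*(14 - 279) = -13*(-265) = 3445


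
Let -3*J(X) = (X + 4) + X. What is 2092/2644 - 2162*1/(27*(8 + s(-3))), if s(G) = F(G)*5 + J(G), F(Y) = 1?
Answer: -1236095/243909 ≈ -5.0679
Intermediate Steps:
J(X) = -4/3 - 2*X/3 (J(X) = -((X + 4) + X)/3 = -((4 + X) + X)/3 = -(4 + 2*X)/3 = -4/3 - 2*X/3)
s(G) = 11/3 - 2*G/3 (s(G) = 1*5 + (-4/3 - 2*G/3) = 5 + (-4/3 - 2*G/3) = 11/3 - 2*G/3)
2092/2644 - 2162*1/(27*(8 + s(-3))) = 2092/2644 - 2162*1/(27*(8 + (11/3 - ⅔*(-3)))) = 2092*(1/2644) - 2162*1/(27*(8 + (11/3 + 2))) = 523/661 - 2162*1/(27*(8 + 17/3)) = 523/661 - 2162/((41/3)*27) = 523/661 - 2162/369 = -1236095/243909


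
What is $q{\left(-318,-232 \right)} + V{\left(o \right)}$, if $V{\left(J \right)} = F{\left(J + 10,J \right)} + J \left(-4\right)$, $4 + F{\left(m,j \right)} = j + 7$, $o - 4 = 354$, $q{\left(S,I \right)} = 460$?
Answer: $-611$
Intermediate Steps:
$o = 358$ ($o = 4 + 354 = 358$)
$F{\left(m,j \right)} = 3 + j$ ($F{\left(m,j \right)} = -4 + \left(j + 7\right) = -4 + \left(7 + j\right) = 3 + j$)
$V{\left(J \right)} = 3 - 3 J$ ($V{\left(J \right)} = \left(3 + J\right) + J \left(-4\right) = \left(3 + J\right) - 4 J = 3 - 3 J$)
$q{\left(-318,-232 \right)} + V{\left(o \right)} = 460 + \left(3 - 1074\right) = 460 - 1071 = -611$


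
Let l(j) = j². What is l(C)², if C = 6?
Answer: 1296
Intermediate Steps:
l(C)² = (6²)² = 36² = 1296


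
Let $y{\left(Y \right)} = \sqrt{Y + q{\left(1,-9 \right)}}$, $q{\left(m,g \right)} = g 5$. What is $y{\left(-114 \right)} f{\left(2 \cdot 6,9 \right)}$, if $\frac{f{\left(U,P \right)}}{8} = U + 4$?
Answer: $128 i \sqrt{159} \approx 1614.0 i$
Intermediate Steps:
$f{\left(U,P \right)} = 32 + 8 U$ ($f{\left(U,P \right)} = 8 \left(U + 4\right) = 8 \left(4 + U\right) = 32 + 8 U$)
$q{\left(m,g \right)} = 5 g$
$y{\left(Y \right)} = \sqrt{-45 + Y}$ ($y{\left(Y \right)} = \sqrt{Y + 5 \left(-9\right)} = \sqrt{Y - 45} = \sqrt{-45 + Y}$)
$y{\left(-114 \right)} f{\left(2 \cdot 6,9 \right)} = \sqrt{-45 - 114} \left(32 + 8 \cdot 2 \cdot 6\right) = \sqrt{-159} \left(32 + 8 \cdot 12\right) = i \sqrt{159} \left(32 + 96\right) = i \sqrt{159} \cdot 128 = 128 i \sqrt{159}$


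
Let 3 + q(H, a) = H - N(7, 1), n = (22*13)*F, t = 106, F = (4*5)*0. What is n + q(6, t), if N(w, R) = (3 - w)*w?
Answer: 31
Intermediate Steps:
F = 0 (F = 20*0 = 0)
N(w, R) = w*(3 - w)
n = 0 (n = (22*13)*0 = 286*0 = 0)
q(H, a) = 25 + H (q(H, a) = -3 + (H - 7*(3 - 1*7)) = -3 + (H - 7*(3 - 7)) = -3 + (H - 7*(-4)) = -3 + (H - 1*(-28)) = -3 + (H + 28) = -3 + (28 + H) = 25 + H)
n + q(6, t) = 0 + (25 + 6) = 0 + 31 = 31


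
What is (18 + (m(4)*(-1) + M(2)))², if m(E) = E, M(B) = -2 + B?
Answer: 196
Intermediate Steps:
(18 + (m(4)*(-1) + M(2)))² = (18 + (4*(-1) + (-2 + 2)))² = (18 + (-4 + 0))² = (18 - 4)² = 14² = 196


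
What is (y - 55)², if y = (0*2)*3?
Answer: 3025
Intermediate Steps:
y = 0 (y = 0*3 = 0)
(y - 55)² = (0 - 55)² = (-55)² = 3025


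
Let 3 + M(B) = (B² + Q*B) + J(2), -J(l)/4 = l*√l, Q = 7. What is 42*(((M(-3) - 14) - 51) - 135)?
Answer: -9030 - 336*√2 ≈ -9505.2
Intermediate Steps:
J(l) = -4*l^(3/2) (J(l) = -4*l*√l = -4*l^(3/2))
M(B) = -3 + B² - 8*√2 + 7*B (M(B) = -3 + ((B² + 7*B) - 8*√2) = -3 + (B² - 8*√2 + 7*B) = -3 + B² - 8*√2 + 7*B)
42*(((M(-3) - 14) - 51) - 135) = 42*((((-3 + (-3)² - 8*√2 + 7*(-3)) - 14) - 51) - 135) = 42*((((-3 + 9 - 8*√2 - 21) - 14) - 51) - 135) = 42*((((-15 - 8*√2) - 14) - 51) - 135) = 42*(((-29 - 8*√2) - 51) - 135) = 42*((-80 - 8*√2) - 135) = 42*(-215 - 8*√2) = -9030 - 336*√2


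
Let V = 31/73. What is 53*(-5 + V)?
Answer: -17702/73 ≈ -242.49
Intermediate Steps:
V = 31/73 (V = 31*(1/73) = 31/73 ≈ 0.42466)
53*(-5 + V) = 53*(-5 + 31/73) = 53*(-334/73) = -17702/73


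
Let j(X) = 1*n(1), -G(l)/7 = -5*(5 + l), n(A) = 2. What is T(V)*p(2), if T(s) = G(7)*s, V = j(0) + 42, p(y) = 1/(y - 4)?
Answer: -9240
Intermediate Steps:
G(l) = 175 + 35*l (G(l) = -(-35)*(5 + l) = -7*(-25 - 5*l) = 175 + 35*l)
p(y) = 1/(-4 + y)
j(X) = 2 (j(X) = 1*2 = 2)
V = 44 (V = 2 + 42 = 44)
T(s) = 420*s (T(s) = (175 + 35*7)*s = (175 + 245)*s = 420*s)
T(V)*p(2) = (420*44)/(-4 + 2) = 18480/(-2) = 18480*(-½) = -9240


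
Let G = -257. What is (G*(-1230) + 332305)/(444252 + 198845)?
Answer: 648415/643097 ≈ 1.0083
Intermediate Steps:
(G*(-1230) + 332305)/(444252 + 198845) = (-257*(-1230) + 332305)/(444252 + 198845) = (316110 + 332305)/643097 = 648415*(1/643097) = 648415/643097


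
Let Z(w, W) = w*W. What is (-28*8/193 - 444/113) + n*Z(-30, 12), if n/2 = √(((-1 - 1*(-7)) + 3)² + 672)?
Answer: -111004/21809 - 720*√753 ≈ -19763.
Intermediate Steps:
Z(w, W) = W*w
n = 2*√753 (n = 2*√(((-1 - 1*(-7)) + 3)² + 672) = 2*√(((-1 + 7) + 3)² + 672) = 2*√((6 + 3)² + 672) = 2*√(9² + 672) = 2*√(81 + 672) = 2*√753 ≈ 54.882)
(-28*8/193 - 444/113) + n*Z(-30, 12) = (-28*8/193 - 444/113) + (2*√753)*(12*(-30)) = (-224*1/193 - 444*1/113) + (2*√753)*(-360) = (-224/193 - 444/113) - 720*√753 = -111004/21809 - 720*√753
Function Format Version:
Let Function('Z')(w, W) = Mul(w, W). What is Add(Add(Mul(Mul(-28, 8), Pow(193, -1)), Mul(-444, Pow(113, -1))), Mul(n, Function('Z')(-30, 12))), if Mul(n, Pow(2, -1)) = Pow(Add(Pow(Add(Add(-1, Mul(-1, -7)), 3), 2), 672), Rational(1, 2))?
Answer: Add(Rational(-111004, 21809), Mul(-720, Pow(753, Rational(1, 2)))) ≈ -19763.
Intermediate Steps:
Function('Z')(w, W) = Mul(W, w)
n = Mul(2, Pow(753, Rational(1, 2))) (n = Mul(2, Pow(Add(Pow(Add(Add(-1, Mul(-1, -7)), 3), 2), 672), Rational(1, 2))) = Mul(2, Pow(Add(Pow(Add(Add(-1, 7), 3), 2), 672), Rational(1, 2))) = Mul(2, Pow(Add(Pow(Add(6, 3), 2), 672), Rational(1, 2))) = Mul(2, Pow(Add(Pow(9, 2), 672), Rational(1, 2))) = Mul(2, Pow(Add(81, 672), Rational(1, 2))) = Mul(2, Pow(753, Rational(1, 2))) ≈ 54.882)
Add(Add(Mul(Mul(-28, 8), Pow(193, -1)), Mul(-444, Pow(113, -1))), Mul(n, Function('Z')(-30, 12))) = Add(Add(Mul(Mul(-28, 8), Pow(193, -1)), Mul(-444, Pow(113, -1))), Mul(Mul(2, Pow(753, Rational(1, 2))), Mul(12, -30))) = Add(Add(Mul(-224, Rational(1, 193)), Mul(-444, Rational(1, 113))), Mul(Mul(2, Pow(753, Rational(1, 2))), -360)) = Add(Add(Rational(-224, 193), Rational(-444, 113)), Mul(-720, Pow(753, Rational(1, 2)))) = Add(Rational(-111004, 21809), Mul(-720, Pow(753, Rational(1, 2))))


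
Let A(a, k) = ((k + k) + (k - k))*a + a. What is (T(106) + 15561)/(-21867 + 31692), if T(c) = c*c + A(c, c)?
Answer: 1975/393 ≈ 5.0254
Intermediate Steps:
A(a, k) = a + 2*a*k (A(a, k) = (2*k + 0)*a + a = (2*k)*a + a = 2*a*k + a = a + 2*a*k)
T(c) = c**2 + c*(1 + 2*c) (T(c) = c*c + c*(1 + 2*c) = c**2 + c*(1 + 2*c))
(T(106) + 15561)/(-21867 + 31692) = (106*(1 + 3*106) + 15561)/(-21867 + 31692) = (106*(1 + 318) + 15561)/9825 = (106*319 + 15561)*(1/9825) = (33814 + 15561)*(1/9825) = 49375*(1/9825) = 1975/393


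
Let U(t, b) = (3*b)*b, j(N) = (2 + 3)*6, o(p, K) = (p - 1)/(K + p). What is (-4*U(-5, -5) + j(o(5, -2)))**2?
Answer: 72900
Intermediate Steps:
o(p, K) = (-1 + p)/(K + p)
j(N) = 30 (j(N) = 5*6 = 30)
U(t, b) = 3*b**2
(-4*U(-5, -5) + j(o(5, -2)))**2 = (-12*(-5)**2 + 30)**2 = (-12*25 + 30)**2 = (-4*75 + 30)**2 = (-300 + 30)**2 = (-270)**2 = 72900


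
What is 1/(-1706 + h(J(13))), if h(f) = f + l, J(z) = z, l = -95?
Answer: -1/1788 ≈ -0.00055928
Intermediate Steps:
h(f) = -95 + f (h(f) = f - 95 = -95 + f)
1/(-1706 + h(J(13))) = 1/(-1706 + (-95 + 13)) = 1/(-1706 - 82) = 1/(-1788) = -1/1788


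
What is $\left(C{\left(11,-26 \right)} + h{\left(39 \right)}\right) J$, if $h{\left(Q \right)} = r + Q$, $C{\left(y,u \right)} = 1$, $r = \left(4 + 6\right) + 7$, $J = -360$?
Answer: $-20520$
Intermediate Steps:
$r = 17$ ($r = 10 + 7 = 17$)
$h{\left(Q \right)} = 17 + Q$
$\left(C{\left(11,-26 \right)} + h{\left(39 \right)}\right) J = \left(1 + \left(17 + 39\right)\right) \left(-360\right) = \left(1 + 56\right) \left(-360\right) = 57 \left(-360\right) = -20520$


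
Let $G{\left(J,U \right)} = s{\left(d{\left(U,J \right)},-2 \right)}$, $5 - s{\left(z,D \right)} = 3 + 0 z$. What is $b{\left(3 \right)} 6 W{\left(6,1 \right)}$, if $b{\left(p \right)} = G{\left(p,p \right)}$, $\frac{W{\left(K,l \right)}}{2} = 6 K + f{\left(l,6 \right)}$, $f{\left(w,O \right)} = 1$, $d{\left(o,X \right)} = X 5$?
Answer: $888$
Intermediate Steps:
$d{\left(o,X \right)} = 5 X$
$s{\left(z,D \right)} = 2$ ($s{\left(z,D \right)} = 5 - \left(3 + 0 z\right) = 5 - \left(3 + 0\right) = 5 - 3 = 2$)
$W{\left(K,l \right)} = 2 + 12 K$ ($W{\left(K,l \right)} = 2 \left(6 K + 1\right) = 2 \left(1 + 6 K\right) = 2 + 12 K$)
$G{\left(J,U \right)} = 2$
$b{\left(p \right)} = 2$
$b{\left(3 \right)} 6 W{\left(6,1 \right)} = 2 \cdot 6 \left(2 + 12 \cdot 6\right) = 12 \left(2 + 72\right) = 12 \cdot 74 = 888$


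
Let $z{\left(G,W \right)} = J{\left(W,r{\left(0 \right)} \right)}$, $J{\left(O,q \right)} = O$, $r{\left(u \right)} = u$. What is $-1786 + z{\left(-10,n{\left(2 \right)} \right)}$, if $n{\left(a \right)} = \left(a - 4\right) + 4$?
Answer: $-1784$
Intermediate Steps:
$n{\left(a \right)} = a$ ($n{\left(a \right)} = \left(-4 + a\right) + 4 = a$)
$z{\left(G,W \right)} = W$
$-1786 + z{\left(-10,n{\left(2 \right)} \right)} = -1786 + 2 = -1784$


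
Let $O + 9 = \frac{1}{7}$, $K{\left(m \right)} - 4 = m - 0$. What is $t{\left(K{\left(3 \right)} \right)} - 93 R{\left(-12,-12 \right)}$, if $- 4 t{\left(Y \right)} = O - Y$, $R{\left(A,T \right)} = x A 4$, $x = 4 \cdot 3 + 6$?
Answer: $\frac{2249967}{28} \approx 80356.0$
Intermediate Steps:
$x = 18$ ($x = 12 + 6 = 18$)
$K{\left(m \right)} = 4 + m$ ($K{\left(m \right)} = 4 + \left(m - 0\right) = 4 + \left(m + 0\right) = 4 + m$)
$R{\left(A,T \right)} = 72 A$ ($R{\left(A,T \right)} = 18 A 4 = 72 A$)
$O = - \frac{62}{7}$ ($O = -9 + \frac{1}{7} = - \frac{62}{7} \approx -8.8571$)
$t{\left(Y \right)} = \frac{31}{14} + \frac{Y}{4}$ ($t{\left(Y \right)} = - \frac{- \frac{62}{7} - Y}{4} = \frac{31}{14} + \frac{Y}{4}$)
$t{\left(K{\left(3 \right)} \right)} - 93 R{\left(-12,-12 \right)} = \left(\frac{31}{14} + \frac{4 + 3}{4}\right) - 93 \cdot 72 \left(-12\right) = \left(\frac{31}{14} + \frac{1}{4} \cdot 7\right) - -80352 = \left(\frac{31}{14} + \frac{7}{4}\right) + 80352 = \frac{111}{28} + 80352 = \frac{2249967}{28}$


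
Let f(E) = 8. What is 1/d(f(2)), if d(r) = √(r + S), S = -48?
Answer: -I*√10/20 ≈ -0.15811*I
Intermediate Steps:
d(r) = √(-48 + r) (d(r) = √(r - 48) = √(-48 + r))
1/d(f(2)) = 1/(√(-48 + 8)) = 1/(√(-40)) = 1/(2*I*√10) = -I*√10/20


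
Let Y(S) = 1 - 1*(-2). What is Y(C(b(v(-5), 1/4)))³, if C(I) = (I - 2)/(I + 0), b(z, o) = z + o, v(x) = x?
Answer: 27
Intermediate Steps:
b(z, o) = o + z
C(I) = (-2 + I)/I
Y(S) = 3 (Y(S) = 1 + 2 = 3)
Y(C(b(v(-5), 1/4)))³ = 3³ = 27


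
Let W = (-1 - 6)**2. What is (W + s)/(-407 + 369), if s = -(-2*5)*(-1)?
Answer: -39/38 ≈ -1.0263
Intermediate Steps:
W = 49 (W = (-7)**2 = 49)
s = -10 (s = -(-10)*(-1) = -1*10 = -10)
(W + s)/(-407 + 369) = (49 - 10)/(-407 + 369) = 39/(-38) = 39*(-1/38) = -39/38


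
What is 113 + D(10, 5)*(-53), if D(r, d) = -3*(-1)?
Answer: -46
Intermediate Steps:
D(r, d) = 3
113 + D(10, 5)*(-53) = 113 + 3*(-53) = 113 - 159 = -46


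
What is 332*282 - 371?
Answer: 93253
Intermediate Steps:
332*282 - 371 = 93624 - 371 = 93253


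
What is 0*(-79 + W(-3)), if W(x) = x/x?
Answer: 0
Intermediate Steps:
W(x) = 1
0*(-79 + W(-3)) = 0*(-79 + 1) = 0*(-78) = 0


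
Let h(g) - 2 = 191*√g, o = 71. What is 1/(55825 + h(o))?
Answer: 55827/3114063778 - 191*√71/3114063778 ≈ 1.7411e-5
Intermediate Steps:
h(g) = 2 + 191*√g
1/(55825 + h(o)) = 1/(55825 + (2 + 191*√71)) = 1/(55827 + 191*√71)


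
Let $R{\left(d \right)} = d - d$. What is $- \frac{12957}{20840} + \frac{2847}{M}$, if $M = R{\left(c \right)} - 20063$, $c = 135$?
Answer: $- \frac{319287771}{418112920} \approx -0.76364$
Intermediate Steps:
$R{\left(d \right)} = 0$
$M = -20063$ ($M = 0 - 20063 = -20063$)
$- \frac{12957}{20840} + \frac{2847}{M} = - \frac{12957}{20840} + \frac{2847}{-20063} = \left(-12957\right) \frac{1}{20840} + 2847 \left(- \frac{1}{20063}\right) = - \frac{12957}{20840} - \frac{2847}{20063} = - \frac{319287771}{418112920}$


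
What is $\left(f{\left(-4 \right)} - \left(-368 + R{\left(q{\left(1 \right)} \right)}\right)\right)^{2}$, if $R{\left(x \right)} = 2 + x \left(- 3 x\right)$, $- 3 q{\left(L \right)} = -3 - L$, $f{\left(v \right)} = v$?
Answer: $\frac{1214404}{9} \approx 1.3493 \cdot 10^{5}$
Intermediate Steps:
$q{\left(L \right)} = 1 + \frac{L}{3}$ ($q{\left(L \right)} = - \frac{-3 - L}{3} = 1 + \frac{L}{3}$)
$R{\left(x \right)} = 2 - 3 x^{2}$
$\left(f{\left(-4 \right)} - \left(-368 + R{\left(q{\left(1 \right)} \right)}\right)\right)^{2} = \left(-4 + \left(368 - \left(2 - 3 \left(1 + \frac{1}{3} \cdot 1\right)^{2}\right)\right)\right)^{2} = \left(-4 + \left(368 - \left(2 - 3 \left(1 + \frac{1}{3}\right)^{2}\right)\right)\right)^{2} = \left(-4 + \left(368 - \left(2 - 3 \left(\frac{4}{3}\right)^{2}\right)\right)\right)^{2} = \left(-4 + \left(368 - \left(2 - \frac{16}{3}\right)\right)\right)^{2} = \left(-4 + \left(368 - - \frac{10}{3}\right)\right)^{2} = \left(-4 + \left(368 + \frac{10}{3}\right)\right)^{2} = \left(-4 + \frac{1114}{3}\right)^{2} = \left(\frac{1102}{3}\right)^{2} = \frac{1214404}{9}$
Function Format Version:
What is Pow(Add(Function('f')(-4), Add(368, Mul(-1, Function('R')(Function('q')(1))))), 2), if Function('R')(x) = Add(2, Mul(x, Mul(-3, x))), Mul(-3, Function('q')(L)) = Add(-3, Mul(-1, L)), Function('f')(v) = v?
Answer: Rational(1214404, 9) ≈ 1.3493e+5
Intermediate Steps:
Function('q')(L) = Add(1, Mul(Rational(1, 3), L)) (Function('q')(L) = Mul(Rational(-1, 3), Add(-3, Mul(-1, L))) = Add(1, Mul(Rational(1, 3), L)))
Function('R')(x) = Add(2, Mul(-3, Pow(x, 2)))
Pow(Add(Function('f')(-4), Add(368, Mul(-1, Function('R')(Function('q')(1))))), 2) = Pow(Add(-4, Add(368, Mul(-1, Add(2, Mul(-3, Pow(Add(1, Mul(Rational(1, 3), 1)), 2)))))), 2) = Pow(Add(-4, Add(368, Mul(-1, Add(2, Mul(-3, Pow(Add(1, Rational(1, 3)), 2)))))), 2) = Pow(Add(-4, Add(368, Mul(-1, Add(2, Mul(-3, Pow(Rational(4, 3), 2)))))), 2) = Pow(Add(-4, Add(368, Mul(-1, Add(2, Mul(-3, Rational(16, 9)))))), 2) = Pow(Add(-4, Add(368, Mul(-1, Add(2, Rational(-16, 3))))), 2) = Pow(Add(-4, Add(368, Mul(-1, Rational(-10, 3)))), 2) = Pow(Add(-4, Add(368, Rational(10, 3))), 2) = Pow(Add(-4, Rational(1114, 3)), 2) = Pow(Rational(1102, 3), 2) = Rational(1214404, 9)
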